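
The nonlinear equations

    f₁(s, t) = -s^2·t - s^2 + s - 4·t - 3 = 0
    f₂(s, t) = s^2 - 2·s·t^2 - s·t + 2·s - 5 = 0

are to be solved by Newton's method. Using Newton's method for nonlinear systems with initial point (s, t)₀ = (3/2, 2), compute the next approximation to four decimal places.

At (3/2, 2): F = (-16.2500, -14.7500).
Jacobian J = [[-2·s·t - 2·s + 1, -s^2 - 4], [2·s - 2·t^2 - t + 2, -4·s·t - s]].
At the point, J = [[-8.0000, -6.2500], [-5.0000, -13.5000]] (det J = 76.7500).
Solving J·Δ = −F gives Δ = (-1.6572, -0.4788).
Then the next iterate is (s, t)₁ = (-0.1572, 1.5212).

(-0.1572, 1.5212)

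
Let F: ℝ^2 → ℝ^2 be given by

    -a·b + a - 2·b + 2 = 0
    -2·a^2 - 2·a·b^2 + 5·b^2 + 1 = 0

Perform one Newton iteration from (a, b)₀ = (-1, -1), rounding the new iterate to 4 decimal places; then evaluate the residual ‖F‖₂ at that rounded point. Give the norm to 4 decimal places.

1.6712

At (-1, -1): F = (2.0000, 6.0000).
Jacobian J = [[-b + 1, -a - 2], [-4·a - 2·b^2, -4·a·b + 10·b]].
At the point, J = [[2.0000, -1.0000], [2.0000, -14.0000]] (det J = -26.0000).
Solving J·Δ = −F gives Δ = (-0.8462, 0.3077).
Then the next iterate is (a, b)₁ = (-1.8462, -0.6923).
Re-evaluating at (-1.8462, -0.6923): F = (0.260276, -1.650822), so ‖F‖₂ = 1.6712.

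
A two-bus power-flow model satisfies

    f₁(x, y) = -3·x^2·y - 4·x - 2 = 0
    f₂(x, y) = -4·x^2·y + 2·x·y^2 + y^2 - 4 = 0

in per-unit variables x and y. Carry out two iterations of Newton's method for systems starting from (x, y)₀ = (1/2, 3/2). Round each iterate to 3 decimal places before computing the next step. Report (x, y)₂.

At (1/2, 3/2): F = (-5.125, -1.000).
Jacobian J = [[-6·x·y - 4, -3·x^2], [-8·x·y + 2·y^2, -4·x^2 + 4·x·y + 2·y]].
At the point, J = [[-8.500, -0.750], [-1.500, 5.000]] (det J = -43.625).
Solving J·Δ = −F gives Δ = (-0.605, 0.019).
Then the next iterate is (x, y)₁ = (-0.105, 1.519).
Round to (-0.105, 1.519) and repeat: F = (-1.63024, -2.24417), J = [[-3.04303, -0.03307], [5.89068, 2.35592]].
Δ = (-0.561, 2.356), so (x, y)₂ = (-0.666, 3.875).

(-0.666, 3.875)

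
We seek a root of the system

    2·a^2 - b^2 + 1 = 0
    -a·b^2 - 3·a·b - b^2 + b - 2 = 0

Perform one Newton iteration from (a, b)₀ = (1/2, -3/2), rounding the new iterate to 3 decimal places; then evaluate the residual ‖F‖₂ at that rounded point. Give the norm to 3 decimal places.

287.448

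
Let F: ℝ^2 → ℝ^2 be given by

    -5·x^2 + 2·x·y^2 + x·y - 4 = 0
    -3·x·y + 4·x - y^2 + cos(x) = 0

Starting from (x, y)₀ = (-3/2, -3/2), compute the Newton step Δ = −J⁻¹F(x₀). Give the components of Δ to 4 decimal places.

At (-3/2, -3/2): F = (-19.7500, -14.929263).
Jacobian J = [[-10·x + 2·y^2 + y, 4·x·y + x], [-3·y - sin(x) + 4, -3·x - 2·y]].
At the point, J = [[18.0000, 7.5000], [9.497495, 7.5000]] (det J = 63.768788).
Solving J·Δ = −F gives Δ = (0.5670, 1.2726).

(0.5670, 1.2726)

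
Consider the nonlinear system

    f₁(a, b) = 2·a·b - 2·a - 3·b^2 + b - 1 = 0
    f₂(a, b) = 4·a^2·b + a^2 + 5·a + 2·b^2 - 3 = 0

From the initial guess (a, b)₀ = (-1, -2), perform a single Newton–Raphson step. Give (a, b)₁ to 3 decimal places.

(-0.389, -0.849)

At (-1, -2): F = (-9.000, -7.000).
Jacobian J = [[2·b - 2, 2·a - 6·b + 1], [8·a·b + 2·a + 5, 4·a^2 + 4·b]].
At the point, J = [[-6.000, 11.000], [19.000, -4.000]] (det J = -185.000).
Solving J·Δ = −F gives Δ = (0.611, 1.151).
Then the next iterate is (a, b)₁ = (-0.389, -0.849).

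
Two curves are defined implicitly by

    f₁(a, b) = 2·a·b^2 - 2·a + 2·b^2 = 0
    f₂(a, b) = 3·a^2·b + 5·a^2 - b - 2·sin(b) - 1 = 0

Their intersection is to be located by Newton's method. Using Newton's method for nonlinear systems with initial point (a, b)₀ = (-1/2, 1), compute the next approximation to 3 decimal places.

(-0.544, 0.000)

At (-1/2, 1): F = (2.000, -1.68294).
Jacobian J = [[2·b^2 - 2, 4·a·b + 4·b], [6·a·b + 10·a, 3·a^2 - 2·cos(b) - 1]].
At the point, J = [[0.000, 2.000], [-8.000, -1.33060]] (det J = 16.000).
Solving J·Δ = −F gives Δ = (-0.044, -1.000).
Then the next iterate is (a, b)₁ = (-0.544, 0.000).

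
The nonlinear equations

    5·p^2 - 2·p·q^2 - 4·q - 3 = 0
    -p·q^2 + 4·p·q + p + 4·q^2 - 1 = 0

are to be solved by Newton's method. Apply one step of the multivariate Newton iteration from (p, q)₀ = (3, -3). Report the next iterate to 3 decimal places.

(1.876, -2.579)

At (3, -3): F = (0.000, -25.000).
Jacobian J = [[10·p - 2·q^2, -4·p·q - 4], [-q^2 + 4·q + 1, -2·p·q + 4·p + 8·q]].
At the point, J = [[12.000, 32.000], [-20.000, 6.000]] (det J = 712.000).
Solving J·Δ = −F gives Δ = (-1.124, 0.421).
Then the next iterate is (p, q)₁ = (1.876, -2.579).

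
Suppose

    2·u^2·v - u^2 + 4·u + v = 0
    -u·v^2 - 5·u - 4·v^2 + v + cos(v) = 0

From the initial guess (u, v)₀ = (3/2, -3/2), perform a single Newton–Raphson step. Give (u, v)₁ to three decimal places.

(1.814, -0.225)

At (3/2, -3/2): F = (-4.500, -21.30426).
Jacobian J = [[4·u·v - 2·u + 4, 2·u^2 + 1], [-v^2 - 5, -2·u·v - 8·v - sin(v) + 1]].
At the point, J = [[-8.000, 5.500], [-7.250, 18.49749]] (det J = -108.10496).
Solving J·Δ = −F gives Δ = (0.314, 1.275).
Then the next iterate is (u, v)₁ = (1.814, -0.225).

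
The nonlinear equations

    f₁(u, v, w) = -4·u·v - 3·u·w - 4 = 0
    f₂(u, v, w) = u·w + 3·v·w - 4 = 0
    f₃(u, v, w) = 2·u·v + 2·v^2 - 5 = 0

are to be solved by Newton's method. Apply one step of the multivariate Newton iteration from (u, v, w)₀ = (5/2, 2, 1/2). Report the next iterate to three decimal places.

At (5/2, 2, 1/2): F = (-27.750, 0.250, 13.000).
Jacobian J = [[-4·v - 3·w, -4·u, -3·u], [w, 3·w, u + 3·v], [2·v, 2·u + 4·v, 0]].
At the point, J = [[-9.500, -10.000, -7.500], [0.500, 1.500, 8.500], [4.000, 13.000, 0.000]] (det J = 706.000).
Solving J·Δ = −F gives Δ = (-2.951, -0.092, 0.160).
Then the next iterate is (u, v, w)₁ = (-0.451, 1.908, 0.660).

(-0.451, 1.908, 0.660)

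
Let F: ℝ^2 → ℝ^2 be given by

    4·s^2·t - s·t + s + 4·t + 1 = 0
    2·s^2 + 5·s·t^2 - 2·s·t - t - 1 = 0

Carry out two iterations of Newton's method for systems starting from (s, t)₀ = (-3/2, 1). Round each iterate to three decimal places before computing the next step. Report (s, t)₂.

(-0.299, 0.188)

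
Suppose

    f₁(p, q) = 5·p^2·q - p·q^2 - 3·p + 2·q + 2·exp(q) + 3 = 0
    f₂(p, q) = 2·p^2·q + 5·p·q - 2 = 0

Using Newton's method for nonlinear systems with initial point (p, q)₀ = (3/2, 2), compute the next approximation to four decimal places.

(1.1200, 0.8634)

At (3/2, 2): F = (33.778112, 22.0000).
Jacobian J = [[10·p·q - q^2 - 3, 5·p^2 - 2·p·q + 2·exp(q) + 2], [4·p·q + 5·q, 2·p^2 + 5·p]].
At the point, J = [[23.0000, 22.028112], [22.0000, 12.0000]] (det J = -208.618468).
Solving J·Δ = −F gives Δ = (-0.3800, -1.1366).
Then the next iterate is (p, q)₁ = (1.1200, 0.8634).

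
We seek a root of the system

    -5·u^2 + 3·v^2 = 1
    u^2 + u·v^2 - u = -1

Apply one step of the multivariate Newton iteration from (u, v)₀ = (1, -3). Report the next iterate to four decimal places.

At (1, -3): F = (21.0000, 10.0000).
Jacobian J = [[-10·u, 6·v], [2·u + v^2 - 1, 2·u·v]].
At the point, J = [[-10.0000, -18.0000], [10.0000, -6.0000]] (det J = 240.0000).
Solving J·Δ = −F gives Δ = (-0.2250, 1.2917).
Then the next iterate is (u, v)₁ = (0.7750, -1.7083).

(0.7750, -1.7083)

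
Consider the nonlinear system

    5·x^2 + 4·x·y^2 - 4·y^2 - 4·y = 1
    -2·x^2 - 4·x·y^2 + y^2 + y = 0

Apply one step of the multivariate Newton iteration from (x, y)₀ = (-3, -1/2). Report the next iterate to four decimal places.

(-1.5139, -0.4086)

At (-3, -1/2): F = (42.0000, -15.2500).
Jacobian J = [[10·x + 4·y^2, 8·x·y - 8·y - 4], [-4·x - 4·y^2, -8·x·y + 2·y + 1]].
At the point, J = [[-29.0000, 12.0000], [11.0000, -12.0000]] (det J = 216.0000).
Solving J·Δ = −F gives Δ = (1.4861, 0.0914).
Then the next iterate is (x, y)₁ = (-1.5139, -0.4086).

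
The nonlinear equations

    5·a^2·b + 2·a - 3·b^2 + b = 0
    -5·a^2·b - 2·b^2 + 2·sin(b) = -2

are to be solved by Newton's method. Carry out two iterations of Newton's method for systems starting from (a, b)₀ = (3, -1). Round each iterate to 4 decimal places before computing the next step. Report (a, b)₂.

(1.0644, -0.6772)

At (3, -1): F = (-43.0000, 43.317058).
Jacobian J = [[10·a·b + 2, 5·a^2 - 6·b + 1], [-10·a·b, -5·a^2 - 4·b + 2·cos(b)]].
At the point, J = [[-28.0000, 52.0000], [30.0000, -39.919395]] (det J = -442.256929).
Solving J·Δ = −F gives Δ = (-1.2119, 0.1744).
Then the next iterate is (a, b)₁ = (1.7881, -0.8256).
Round to (1.7881, -0.8256) and repeat: F = (-12.492707, 12.365321), J = [[-12.762554, 21.940108], [14.762554, -11.327876]].
Δ = (-0.7237, 0.1484), so (a, b)₂ = (1.0644, -0.6772).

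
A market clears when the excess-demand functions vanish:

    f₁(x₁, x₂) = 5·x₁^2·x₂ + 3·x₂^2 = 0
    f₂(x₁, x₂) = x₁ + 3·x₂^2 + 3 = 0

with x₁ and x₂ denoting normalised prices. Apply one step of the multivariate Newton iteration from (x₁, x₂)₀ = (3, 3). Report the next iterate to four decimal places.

(2.4624, 1.1965)

At (3, 3): F = (162.0000, 33.0000).
Jacobian J = [[10·x₁·x₂, 5·x₁^2 + 6·x₂], [1, 6·x₂]].
At the point, J = [[90.0000, 63.0000], [1.0000, 18.0000]] (det J = 1557.0000).
Solving J·Δ = −F gives Δ = (-0.5376, -1.8035).
Then the next iterate is (x₁, x₂)₁ = (2.4624, 1.1965).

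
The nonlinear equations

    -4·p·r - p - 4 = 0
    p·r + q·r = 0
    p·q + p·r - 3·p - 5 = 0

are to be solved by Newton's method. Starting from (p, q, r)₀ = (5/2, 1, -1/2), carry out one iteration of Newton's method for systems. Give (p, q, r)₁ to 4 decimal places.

(-5.1667, -1.2500, -1.4167)

At (5/2, 1, -1/2): F = (-1.5000, -1.7500, -11.2500).
Jacobian J = [[-4·r - 1, 0, -4·p], [r, r, p + q], [q + r - 3, p, p]].
At the point, J = [[1.0000, 0.0000, -10.0000], [-0.5000, -0.5000, 3.5000], [-2.5000, 2.5000, 2.5000]] (det J = 15.0000).
Solving J·Δ = −F gives Δ = (-7.6667, -2.2500, -0.9167).
Then the next iterate is (p, q, r)₁ = (-5.1667, -1.2500, -1.4167).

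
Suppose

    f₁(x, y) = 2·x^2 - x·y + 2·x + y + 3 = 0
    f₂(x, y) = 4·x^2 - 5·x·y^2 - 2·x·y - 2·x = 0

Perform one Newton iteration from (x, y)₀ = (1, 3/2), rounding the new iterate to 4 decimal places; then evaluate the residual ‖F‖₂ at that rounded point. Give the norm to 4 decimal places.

11.6662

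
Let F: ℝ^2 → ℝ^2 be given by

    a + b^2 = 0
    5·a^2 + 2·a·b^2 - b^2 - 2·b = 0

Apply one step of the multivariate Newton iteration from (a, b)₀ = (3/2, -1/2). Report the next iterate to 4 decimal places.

(1.0000, 0.7500)

At (3/2, -1/2): F = (1.7500, 12.7500).
Jacobian J = [[1, 2·b], [10·a + 2·b^2, 4·a·b - 2·b - 2]].
At the point, J = [[1.0000, -1.0000], [15.5000, -4.0000]] (det J = 11.5000).
Solving J·Δ = −F gives Δ = (-0.5000, 1.2500).
Then the next iterate is (a, b)₁ = (1.0000, 0.7500).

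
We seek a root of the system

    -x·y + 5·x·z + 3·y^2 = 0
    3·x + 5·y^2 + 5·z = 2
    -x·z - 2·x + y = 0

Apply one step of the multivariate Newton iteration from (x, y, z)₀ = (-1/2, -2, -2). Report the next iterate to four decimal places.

At (-1/2, -2, -2): F = (16.0000, 6.5000, -2.0000).
Jacobian J = [[-y + 5·z, -x + 6·y, 5·x], [3, 10·y, 5], [-z - 2, 1, -x]].
At the point, J = [[-8.0000, -11.5000, -2.5000], [3.0000, -20.0000, 5.0000], [0.0000, 1.0000, 0.5000]] (det J = 129.7500).
Solving J·Δ = −F gives Δ = (0.0299, 0.8863, 2.2274).
Then the next iterate is (x, y, z)₁ = (-0.4701, -1.1137, 0.2274).

(-0.4701, -1.1137, 0.2274)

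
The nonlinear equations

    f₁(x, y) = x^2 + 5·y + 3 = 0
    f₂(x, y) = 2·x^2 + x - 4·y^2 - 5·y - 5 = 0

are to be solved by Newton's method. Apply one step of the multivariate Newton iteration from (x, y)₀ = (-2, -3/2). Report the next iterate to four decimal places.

(-1.8571, -1.2857)

At (-2, -3/2): F = (-0.5000, -0.5000).
Jacobian J = [[2·x, 5], [4·x + 1, -8·y - 5]].
At the point, J = [[-4.0000, 5.0000], [-7.0000, 7.0000]] (det J = 7.0000).
Solving J·Δ = −F gives Δ = (0.1429, 0.2143).
Then the next iterate is (x, y)₁ = (-1.8571, -1.2857).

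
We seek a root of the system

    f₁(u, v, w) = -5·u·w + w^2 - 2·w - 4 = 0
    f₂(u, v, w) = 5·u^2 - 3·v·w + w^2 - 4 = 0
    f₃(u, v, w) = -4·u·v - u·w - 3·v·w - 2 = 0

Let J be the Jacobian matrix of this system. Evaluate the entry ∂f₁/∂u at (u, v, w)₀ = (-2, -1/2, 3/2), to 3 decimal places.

∂f₁/∂u = -5·w.
At (-2, -1/2, 3/2) this is -7.500.

-7.500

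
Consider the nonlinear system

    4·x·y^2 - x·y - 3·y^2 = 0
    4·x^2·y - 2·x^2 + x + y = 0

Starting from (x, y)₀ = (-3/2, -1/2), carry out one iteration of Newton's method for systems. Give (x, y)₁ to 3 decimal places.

At (-3/2, -1/2): F = (-3.000, -11.000).
Jacobian J = [[4·y^2 - y, 8·x·y - x - 6·y], [8·x·y - 4·x + 1, 4·x^2 + 1]].
At the point, J = [[1.500, 10.500], [13.000, 10.000]] (det J = -121.500).
Solving J·Δ = −F gives Δ = (0.704, 0.185).
Then the next iterate is (x, y)₁ = (-0.796, -0.315).

(-0.796, -0.315)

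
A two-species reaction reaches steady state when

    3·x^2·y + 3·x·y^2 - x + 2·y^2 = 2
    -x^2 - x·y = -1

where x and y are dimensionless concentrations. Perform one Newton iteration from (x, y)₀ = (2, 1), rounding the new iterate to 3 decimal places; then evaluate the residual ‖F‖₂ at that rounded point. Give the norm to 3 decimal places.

4.260

At (2, 1): F = (16.000, -5.000).
Jacobian J = [[6·x·y + 3·y^2 - 1, 3·x^2 + 6·x·y + 4·y], [-2·x - y, -x]].
At the point, J = [[14.000, 28.000], [-5.000, -2.000]] (det J = 112.000).
Solving J·Δ = −F gives Δ = (-0.964, -0.089).
Then the next iterate is (x, y)₁ = (1.036, 0.911).
Re-evaluating at (1.036, 0.911): F = (4.13655, -1.01709), so ‖F‖₂ = 4.260.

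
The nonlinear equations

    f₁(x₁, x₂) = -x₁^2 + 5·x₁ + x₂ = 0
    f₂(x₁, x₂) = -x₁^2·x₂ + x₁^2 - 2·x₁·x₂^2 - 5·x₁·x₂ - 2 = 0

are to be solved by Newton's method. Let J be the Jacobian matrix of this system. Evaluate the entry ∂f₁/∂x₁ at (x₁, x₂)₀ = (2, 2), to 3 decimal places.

∂f₁/∂x₁ = -2·x₁ + 5.
At (2, 2) this is 1.000.

1.000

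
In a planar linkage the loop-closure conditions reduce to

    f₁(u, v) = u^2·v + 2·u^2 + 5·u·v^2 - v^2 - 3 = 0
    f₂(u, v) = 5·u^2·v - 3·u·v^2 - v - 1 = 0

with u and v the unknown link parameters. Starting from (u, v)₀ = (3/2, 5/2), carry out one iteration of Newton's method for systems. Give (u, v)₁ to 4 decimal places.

At (3/2, 5/2): F = (47.7500, -3.5000).
Jacobian J = [[2·u·v + 4·u + 5·v^2, u^2 + 10·u·v - 2·v], [10·u·v - 3·v^2, 5·u^2 - 6·u·v - 1]].
At the point, J = [[44.7500, 34.7500], [18.7500, -12.2500]] (det J = -1199.7500).
Solving J·Δ = −F gives Δ = (-0.3862, -0.8768).
Then the next iterate is (u, v)₁ = (1.1138, 1.6232).

(1.1138, 1.6232)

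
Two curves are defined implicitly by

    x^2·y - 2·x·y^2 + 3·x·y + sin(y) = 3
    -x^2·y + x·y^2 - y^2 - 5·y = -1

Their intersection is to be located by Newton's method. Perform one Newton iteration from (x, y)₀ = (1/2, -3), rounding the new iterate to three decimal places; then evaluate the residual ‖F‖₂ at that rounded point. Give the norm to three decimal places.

1322.936

At (1/2, -3): F = (-17.39112, 12.250).
Jacobian J = [[2·x·y - 2·y^2 + 3·y, x^2 - 4·x·y + 3·x + cos(y)], [-2·x·y + y^2, -x^2 + 2·x·y - 2·y - 5]].
At the point, J = [[-30.000, 6.76001], [12.000, -2.250]] (det J = -13.62009).
Solving J·Δ = −F gives Δ = (-3.207, -11.660).
Then the next iterate is (x, y)₁ = (-2.707, -14.660).
Re-evaluating at (-2.707, -14.660): F = (1171.31424, -614.96586), so ‖F‖₂ = 1322.936.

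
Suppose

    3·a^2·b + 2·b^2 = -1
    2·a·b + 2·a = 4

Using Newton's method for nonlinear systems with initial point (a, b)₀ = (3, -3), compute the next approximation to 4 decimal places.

At (3, -3): F = (-62.0000, -16.0000).
Jacobian J = [[6·a·b, 3·a^2 + 4·b], [2·b + 2, 2·a]].
At the point, J = [[-54.0000, 15.0000], [-4.0000, 6.0000]] (det J = -264.0000).
Solving J·Δ = −F gives Δ = (-0.5000, 2.3333).
Then the next iterate is (a, b)₁ = (2.5000, -0.6667).

(2.5000, -0.6667)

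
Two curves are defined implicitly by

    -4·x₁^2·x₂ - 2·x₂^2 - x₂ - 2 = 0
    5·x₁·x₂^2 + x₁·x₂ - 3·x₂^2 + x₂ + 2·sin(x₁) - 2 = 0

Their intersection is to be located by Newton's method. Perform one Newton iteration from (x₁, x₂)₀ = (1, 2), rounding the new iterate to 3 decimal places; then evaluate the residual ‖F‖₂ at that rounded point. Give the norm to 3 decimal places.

2.324

At (1, 2): F = (-20.000, 11.68294).
Jacobian J = [[-8·x₁·x₂, -4·x₁^2 - 4·x₂ - 1], [5·x₂^2 + x₂ + 2·cos(x₁), 10·x₁·x₂ + x₁ - 6·x₂ + 1]].
At the point, J = [[-16.000, -13.000], [23.08060, 10.000]] (det J = 140.04786).
Solving J·Δ = −F gives Δ = (0.344, -1.961).
Then the next iterate is (x₁, x₂)₁ = (1.344, 0.039).
Re-evaluating at (1.344, 0.039): F = (-2.32383, 0.04586), so ‖F‖₂ = 2.324.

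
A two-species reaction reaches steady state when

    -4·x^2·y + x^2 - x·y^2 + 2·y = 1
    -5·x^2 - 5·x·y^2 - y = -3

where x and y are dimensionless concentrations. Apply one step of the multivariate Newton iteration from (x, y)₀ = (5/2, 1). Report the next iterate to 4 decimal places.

At (5/2, 1): F = (-20.2500, -41.7500).
Jacobian J = [[-8·x·y + 2·x - y^2, -4·x^2 - 2·x·y + 2], [-10·x - 5·y^2, -10·x·y - 1]].
At the point, J = [[-16.0000, -28.0000], [-30.0000, -26.0000]] (det J = -424.0000).
Solving J·Δ = −F gives Δ = (-1.5153, 0.1427).
Then the next iterate is (x, y)₁ = (0.9847, 1.1427).

(0.9847, 1.1427)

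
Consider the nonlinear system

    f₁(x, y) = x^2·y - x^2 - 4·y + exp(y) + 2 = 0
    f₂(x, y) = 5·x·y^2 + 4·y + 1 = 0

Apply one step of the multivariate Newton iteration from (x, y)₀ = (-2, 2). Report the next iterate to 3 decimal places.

At (-2, 2): F = (5.38906, -31.000).
Jacobian J = [[2·x·y - 2·x, x^2 + exp(y) - 4], [5·y^2, 10·x·y + 4]].
At the point, J = [[-4.000, 7.38906], [20.000, -36.000]] (det J = -3.78112).
Solving J·Δ = −F gives Δ = (9.271, 4.289).
Then the next iterate is (x, y)₁ = (7.271, 6.289).

(7.271, 6.289)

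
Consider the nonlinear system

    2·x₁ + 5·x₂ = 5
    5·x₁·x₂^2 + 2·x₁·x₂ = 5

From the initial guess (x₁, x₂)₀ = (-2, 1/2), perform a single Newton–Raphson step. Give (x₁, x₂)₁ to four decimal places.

(1.5287, 0.3885)

At (-2, 1/2): F = (-6.5000, -9.5000).
Jacobian J = [[2, 5], [5·x₂^2 + 2·x₂, 10·x₁·x₂ + 2·x₁]].
At the point, J = [[2.0000, 5.0000], [2.2500, -14.0000]] (det J = -39.2500).
Solving J·Δ = −F gives Δ = (3.5287, -0.1115).
Then the next iterate is (x₁, x₂)₁ = (1.5287, 0.3885).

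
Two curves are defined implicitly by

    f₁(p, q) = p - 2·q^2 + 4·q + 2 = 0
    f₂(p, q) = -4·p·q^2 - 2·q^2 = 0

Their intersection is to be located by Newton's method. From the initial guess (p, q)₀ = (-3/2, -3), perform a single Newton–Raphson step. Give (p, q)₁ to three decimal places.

(-1.739, -1.141)

At (-3/2, -3): F = (-29.500, 36.000).
Jacobian J = [[1, -4·q + 4], [-4·q^2, -8·p·q - 4·q]].
At the point, J = [[1.000, 16.000], [-36.000, -24.000]] (det J = 552.000).
Solving J·Δ = −F gives Δ = (-0.239, 1.859).
Then the next iterate is (p, q)₁ = (-1.739, -1.141).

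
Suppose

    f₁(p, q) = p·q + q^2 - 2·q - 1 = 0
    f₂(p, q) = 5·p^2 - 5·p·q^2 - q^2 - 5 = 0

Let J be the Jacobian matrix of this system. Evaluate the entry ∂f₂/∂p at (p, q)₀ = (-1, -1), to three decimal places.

-15.000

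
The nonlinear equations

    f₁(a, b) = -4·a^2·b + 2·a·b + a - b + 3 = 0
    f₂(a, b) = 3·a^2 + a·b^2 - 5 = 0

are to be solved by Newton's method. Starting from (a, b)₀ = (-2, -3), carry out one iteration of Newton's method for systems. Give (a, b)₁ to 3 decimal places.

At (-2, -3): F = (64.000, -11.000).
Jacobian J = [[-8·a·b + 2·b + 1, -4·a^2 + 2·a - 1], [6·a + b^2, 2·a·b]].
At the point, J = [[-53.000, -21.000], [-3.000, 12.000]] (det J = -699.000).
Solving J·Δ = −F gives Δ = (0.768, 1.109).
Then the next iterate is (a, b)₁ = (-1.232, -1.891).

(-1.232, -1.891)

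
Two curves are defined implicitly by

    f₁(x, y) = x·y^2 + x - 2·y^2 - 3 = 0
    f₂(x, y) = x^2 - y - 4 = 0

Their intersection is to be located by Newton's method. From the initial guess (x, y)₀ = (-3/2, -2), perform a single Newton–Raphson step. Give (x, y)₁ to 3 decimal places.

(-1.905, -0.534)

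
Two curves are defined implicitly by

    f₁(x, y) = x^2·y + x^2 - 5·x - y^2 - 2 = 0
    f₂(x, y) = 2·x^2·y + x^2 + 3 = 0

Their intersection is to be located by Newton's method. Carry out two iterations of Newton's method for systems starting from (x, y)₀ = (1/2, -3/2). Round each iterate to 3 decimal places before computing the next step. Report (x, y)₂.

At (1/2, -3/2): F = (-6.875, 2.500).
Jacobian J = [[2·x·y + 2·x - 5, x^2 - 2·y], [4·x·y + 2·x, 2·x^2]].
At the point, J = [[-5.500, 3.250], [-2.000, 0.500]] (det J = 3.750).
Solving J·Δ = −F gives Δ = (3.083, 7.333).
Then the next iterate is (x, y)₁ = (3.583, 5.833).
Round to (3.583, 5.833) and repeat: F = (33.78241, 165.60470), J = [[43.96528, 1.17189], [90.76456, 25.67578]].
Δ = (-0.659, -4.122), so (x, y)₂ = (2.924, 1.711).

(2.924, 1.711)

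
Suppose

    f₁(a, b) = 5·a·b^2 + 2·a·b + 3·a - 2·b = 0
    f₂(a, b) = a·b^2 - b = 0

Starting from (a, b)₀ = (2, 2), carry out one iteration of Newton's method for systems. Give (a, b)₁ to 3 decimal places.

At (2, 2): F = (50.000, 6.000).
Jacobian J = [[5·b^2 + 2·b + 3, 10·a·b + 2·a - 2], [b^2, 2·a·b - 1]].
At the point, J = [[27.000, 42.000], [4.000, 7.000]] (det J = 21.000).
Solving J·Δ = −F gives Δ = (-4.667, 1.810).
Then the next iterate is (a, b)₁ = (-2.667, 3.810).

(-2.667, 3.810)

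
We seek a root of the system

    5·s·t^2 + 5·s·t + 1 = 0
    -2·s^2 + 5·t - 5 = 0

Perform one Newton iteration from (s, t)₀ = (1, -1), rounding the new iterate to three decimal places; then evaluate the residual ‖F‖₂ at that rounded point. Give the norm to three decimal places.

At (1, -1): F = (1.000, -12.000).
Jacobian J = [[5·t^2 + 5·t, 10·s·t + 5·s], [-4·s, 5]].
At the point, J = [[0.000, -5.000], [-4.000, 5.000]] (det J = -20.000).
Solving J·Δ = −F gives Δ = (-2.750, 0.200).
Then the next iterate is (s, t)₁ = (-1.750, -0.800).
Re-evaluating at (-1.750, -0.800): F = (2.400, -15.125), so ‖F‖₂ = 15.314.

15.314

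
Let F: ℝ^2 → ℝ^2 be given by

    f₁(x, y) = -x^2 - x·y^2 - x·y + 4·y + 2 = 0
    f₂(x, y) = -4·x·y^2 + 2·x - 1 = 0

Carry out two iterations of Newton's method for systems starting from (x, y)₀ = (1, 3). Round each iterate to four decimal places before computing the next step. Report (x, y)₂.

At (1, 3): F = (1.0000, -35.0000).
Jacobian J = [[-2·x - y^2 - y, -2·x·y - x + 4], [-4·y^2 + 2, -8·x·y]].
At the point, J = [[-14.0000, -3.0000], [-34.0000, -24.0000]] (det J = 234.0000).
Solving J·Δ = −F gives Δ = (0.5513, -2.2393).
Then the next iterate is (x, y)₁ = (1.5513, 0.7607).
Round to (1.5513, 0.7607) and repeat: F = (0.558512, -1.488129), J = [[-4.441964, 0.088552], [-0.314658, -9.440591]].
Δ = (0.1225, -0.1617), so (x, y)₂ = (1.6738, 0.5990).

(1.6738, 0.5990)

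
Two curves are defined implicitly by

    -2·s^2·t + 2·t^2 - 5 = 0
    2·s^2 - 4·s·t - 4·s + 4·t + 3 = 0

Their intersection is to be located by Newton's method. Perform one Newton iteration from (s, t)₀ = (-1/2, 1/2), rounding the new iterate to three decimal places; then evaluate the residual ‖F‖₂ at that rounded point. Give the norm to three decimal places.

10.600

At (-1/2, 1/2): F = (-4.750, 8.500).
Jacobian J = [[-4·s·t, -2·s^2 + 4·t], [4·s - 4·t - 4, -4·s + 4]].
At the point, J = [[1.000, 1.500], [-8.000, 6.000]] (det J = 18.000).
Solving J·Δ = −F gives Δ = (2.292, 1.639).
Then the next iterate is (s, t)₁ = (1.792, 2.139).
Re-evaluating at (1.792, 2.139): F = (-9.58715, -4.52182), so ‖F‖₂ = 10.600.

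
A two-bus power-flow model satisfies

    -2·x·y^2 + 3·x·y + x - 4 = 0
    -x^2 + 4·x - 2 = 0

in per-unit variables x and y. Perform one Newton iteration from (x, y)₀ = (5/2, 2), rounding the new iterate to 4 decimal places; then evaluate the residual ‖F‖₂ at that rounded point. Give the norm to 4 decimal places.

3.6978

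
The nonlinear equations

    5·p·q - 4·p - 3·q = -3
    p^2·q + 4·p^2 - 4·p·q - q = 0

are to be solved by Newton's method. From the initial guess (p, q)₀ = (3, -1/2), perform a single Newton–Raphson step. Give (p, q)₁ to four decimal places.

At (3, -1/2): F = (-15.0000, 38.0000).
Jacobian J = [[5·q - 4, 5·p - 3], [2·p·q + 8·p - 4·q, p^2 - 4·p - 1]].
At the point, J = [[-6.5000, 12.0000], [23.0000, -4.0000]] (det J = -250.0000).
Solving J·Δ = −F gives Δ = (-1.5840, 0.3920).
Then the next iterate is (p, q)₁ = (1.4160, -0.1080).

(1.4160, -0.1080)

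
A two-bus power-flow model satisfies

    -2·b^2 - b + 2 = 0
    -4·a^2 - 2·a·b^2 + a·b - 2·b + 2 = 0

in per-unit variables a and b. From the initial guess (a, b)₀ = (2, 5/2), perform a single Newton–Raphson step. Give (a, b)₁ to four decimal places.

(1.4091, 1.3182)

At (2, 5/2): F = (-13.0000, -39.0000).
Jacobian J = [[0, -4·b - 1], [-8·a - 2·b^2 + b, -4·a·b + a - 2]].
At the point, J = [[0.0000, -11.0000], [-26.0000, -20.0000]] (det J = -286.0000).
Solving J·Δ = −F gives Δ = (-0.5909, -1.1818).
Then the next iterate is (a, b)₁ = (1.4091, 1.3182).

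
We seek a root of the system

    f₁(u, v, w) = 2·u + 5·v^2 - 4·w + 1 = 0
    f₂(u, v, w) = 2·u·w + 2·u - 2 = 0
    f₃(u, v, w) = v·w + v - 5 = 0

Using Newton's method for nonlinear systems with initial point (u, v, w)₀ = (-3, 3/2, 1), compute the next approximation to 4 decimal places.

At (-3, 3/2, 1): F = (2.2500, -14.0000, -2.0000).
Jacobian J = [[2, 10·v, -4], [2·w + 2, 0, 2·u], [0, w + 1, v]].
At the point, J = [[2.0000, 15.0000, -4.0000], [4.0000, 0.0000, -6.0000], [0.0000, 2.0000, 1.5000]] (det J = -98.0000).
Solving J·Δ = −F gives Δ = (6.4694, -0.4847, 1.9796).
Then the next iterate is (u, v, w)₁ = (3.4694, 1.0153, 2.9796).

(3.4694, 1.0153, 2.9796)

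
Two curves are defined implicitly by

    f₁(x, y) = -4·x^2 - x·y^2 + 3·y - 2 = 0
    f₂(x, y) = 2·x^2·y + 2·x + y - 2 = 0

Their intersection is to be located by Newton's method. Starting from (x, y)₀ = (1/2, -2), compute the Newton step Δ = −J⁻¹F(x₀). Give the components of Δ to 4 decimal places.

(1.7500, 5.0000)

At (1/2, -2): F = (-11.0000, -4.0000).
Jacobian J = [[-8·x - y^2, -2·x·y + 3], [4·x·y + 2, 2·x^2 + 1]].
At the point, J = [[-8.0000, 5.0000], [-2.0000, 1.5000]] (det J = -2.0000).
Solving J·Δ = −F gives Δ = (1.7500, 5.0000).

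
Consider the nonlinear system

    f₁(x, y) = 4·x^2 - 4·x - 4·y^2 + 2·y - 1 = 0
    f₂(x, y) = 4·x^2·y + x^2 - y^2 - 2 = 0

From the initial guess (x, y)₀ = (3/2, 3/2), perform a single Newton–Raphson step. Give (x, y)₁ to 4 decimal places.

(1.1473, 0.8178)

At (3/2, 3/2): F = (-4.0000, 11.5000).
Jacobian J = [[8·x - 4, -8·y + 2], [8·x·y + 2·x, 4·x^2 - 2·y]].
At the point, J = [[8.0000, -10.0000], [21.0000, 6.0000]] (det J = 258.0000).
Solving J·Δ = −F gives Δ = (-0.3527, -0.6822).
Then the next iterate is (x, y)₁ = (1.1473, 0.8178).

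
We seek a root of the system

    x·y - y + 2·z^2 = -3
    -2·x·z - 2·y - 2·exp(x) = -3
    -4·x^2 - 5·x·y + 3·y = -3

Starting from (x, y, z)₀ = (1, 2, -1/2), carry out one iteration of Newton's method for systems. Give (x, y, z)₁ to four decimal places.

At (1, 2, -1/2): F = (3.5000, -5.436564, -5.0000).
Jacobian J = [[y, x - 1, 4·z], [-2·z - 2·exp(x), -2, -2·x], [-8·x - 5·y, -5·x + 3, 0]].
At the point, J = [[2.0000, 0.0000, -2.0000], [-4.436564, -2.0000, -2.0000], [-18.0000, -2.0000, 0.0000]] (det J = 46.253745).
Solving J·Δ = −F gives Δ = (0.3404, -5.5639, 2.0904).
Then the next iterate is (x, y, z)₁ = (1.3404, -3.5639, 1.5904).

(1.3404, -3.5639, 1.5904)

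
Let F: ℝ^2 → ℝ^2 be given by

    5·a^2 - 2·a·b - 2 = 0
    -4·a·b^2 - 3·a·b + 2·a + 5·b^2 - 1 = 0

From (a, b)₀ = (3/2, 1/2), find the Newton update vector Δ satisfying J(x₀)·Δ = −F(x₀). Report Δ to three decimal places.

At (3/2, 1/2): F = (7.750, -0.500).
Jacobian J = [[10·a - 2·b, -2·a], [-4·b^2 - 3·b + 2, -8·a·b - 3·a + 10·b]].
At the point, J = [[14.000, -3.000], [-0.500, -5.500]] (det J = -78.500).
Solving J·Δ = −F gives Δ = (-0.562, -0.040).

(-0.562, -0.040)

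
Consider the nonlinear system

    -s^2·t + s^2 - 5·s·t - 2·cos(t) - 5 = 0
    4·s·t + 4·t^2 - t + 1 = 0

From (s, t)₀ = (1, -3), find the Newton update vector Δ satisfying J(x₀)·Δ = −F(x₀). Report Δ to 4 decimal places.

(-0.2860, 1.4967)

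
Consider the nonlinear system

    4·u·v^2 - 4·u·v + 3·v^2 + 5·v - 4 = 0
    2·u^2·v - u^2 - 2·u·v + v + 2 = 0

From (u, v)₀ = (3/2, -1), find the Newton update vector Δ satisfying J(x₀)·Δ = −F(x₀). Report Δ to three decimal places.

(-0.330, 0.177)

At (3/2, -1): F = (6.000, -2.750).
Jacobian J = [[4·v^2 - 4·v, 8·u·v - 4·u + 6·v + 5], [4·u·v - 2·u - 2·v, 2·u^2 - 2·u + 1]].
At the point, J = [[8.000, -19.000], [-7.000, 2.500]] (det J = -113.000).
Solving J·Δ = −F gives Δ = (-0.330, 0.177).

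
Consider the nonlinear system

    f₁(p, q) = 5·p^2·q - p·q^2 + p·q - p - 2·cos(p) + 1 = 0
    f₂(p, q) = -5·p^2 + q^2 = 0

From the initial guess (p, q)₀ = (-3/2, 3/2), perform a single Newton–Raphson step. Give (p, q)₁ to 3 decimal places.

At (-3/2, 3/2): F = (20.35853, -9.000).
Jacobian J = [[10·p·q - q^2 + q + 2·sin(p) - 1, 5·p^2 - 2·p·q + p], [-10·p, 2·q]].
At the point, J = [[-26.24499, 14.250], [15.000, 3.000]] (det J = -292.48497).
Solving J·Δ = −F gives Δ = (0.647, -0.237).
Then the next iterate is (p, q)₁ = (-0.853, 1.263).

(-0.853, 1.263)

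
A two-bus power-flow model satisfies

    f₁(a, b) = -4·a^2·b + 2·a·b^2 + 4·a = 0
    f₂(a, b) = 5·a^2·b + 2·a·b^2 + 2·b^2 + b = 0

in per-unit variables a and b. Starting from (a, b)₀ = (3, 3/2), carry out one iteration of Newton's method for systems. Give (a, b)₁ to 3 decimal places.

(2.585, 0.551)

At (3, 3/2): F = (-28.500, 87.000).
Jacobian J = [[-8·a·b + 2·b^2 + 4, -4·a^2 + 4·a·b], [10·a·b + 2·b^2, 5·a^2 + 4·a·b + 4·b + 1]].
At the point, J = [[-27.500, -18.000], [49.500, 70.000]] (det J = -1034.000).
Solving J·Δ = −F gives Δ = (-0.415, -0.949).
Then the next iterate is (a, b)₁ = (2.585, 0.551).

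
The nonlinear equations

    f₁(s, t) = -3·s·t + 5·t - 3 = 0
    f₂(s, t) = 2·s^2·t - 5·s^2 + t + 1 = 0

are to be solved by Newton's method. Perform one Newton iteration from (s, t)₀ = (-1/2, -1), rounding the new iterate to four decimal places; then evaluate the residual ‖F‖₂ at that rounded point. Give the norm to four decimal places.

0.3671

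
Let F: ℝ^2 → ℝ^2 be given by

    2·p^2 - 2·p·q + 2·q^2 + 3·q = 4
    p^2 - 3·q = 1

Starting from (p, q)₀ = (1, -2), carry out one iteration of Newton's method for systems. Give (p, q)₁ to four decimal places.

At (1, -2): F = (4.0000, 6.0000).
Jacobian J = [[4·p - 2·q, -2·p + 4·q + 3], [2·p, -3]].
At the point, J = [[8.0000, -7.0000], [2.0000, -3.0000]] (det J = -10.0000).
Solving J·Δ = −F gives Δ = (3.0000, 4.0000).
Then the next iterate is (p, q)₁ = (4.0000, 2.0000).

(4.0000, 2.0000)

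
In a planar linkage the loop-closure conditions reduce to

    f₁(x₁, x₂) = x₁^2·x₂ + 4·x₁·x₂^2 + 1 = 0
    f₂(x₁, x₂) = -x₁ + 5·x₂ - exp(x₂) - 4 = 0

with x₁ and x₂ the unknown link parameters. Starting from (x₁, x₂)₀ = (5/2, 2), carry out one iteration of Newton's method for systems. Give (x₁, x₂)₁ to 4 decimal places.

(5.7810, -1.0012)

At (5/2, 2): F = (53.5000, -3.889056).
Jacobian J = [[2·x₁·x₂ + 4·x₂^2, x₁^2 + 8·x₁·x₂], [-1, -exp(x₂) + 5]].
At the point, J = [[26.0000, 46.2500], [-1.0000, -2.389056]] (det J = -15.865459).
Solving J·Δ = −F gives Δ = (3.2810, -3.0012).
Then the next iterate is (x₁, x₂)₁ = (5.7810, -1.0012).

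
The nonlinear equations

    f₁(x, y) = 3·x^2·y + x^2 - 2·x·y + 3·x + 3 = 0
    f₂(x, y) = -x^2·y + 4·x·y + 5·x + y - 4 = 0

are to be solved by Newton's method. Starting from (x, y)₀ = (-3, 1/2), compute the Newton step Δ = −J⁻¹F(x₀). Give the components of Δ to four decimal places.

(8.1000, 2.6000)

At (-3, 1/2): F = (19.5000, -29.0000).
Jacobian J = [[6·x·y + 2·x - 2·y + 3, 3·x^2 - 2·x], [-2·x·y + 4·y + 5, -x^2 + 4·x + 1]].
At the point, J = [[-13.0000, 33.0000], [10.0000, -20.0000]] (det J = -70.0000).
Solving J·Δ = −F gives Δ = (8.1000, 2.6000).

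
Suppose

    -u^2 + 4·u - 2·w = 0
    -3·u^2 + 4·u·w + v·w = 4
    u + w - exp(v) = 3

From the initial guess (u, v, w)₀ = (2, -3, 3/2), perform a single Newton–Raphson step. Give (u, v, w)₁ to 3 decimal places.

At (2, -3, 3/2): F = (1.000, -8.500, 0.45021).
Jacobian J = [[-2·u + 4, 0, -2], [-6·u + 4·w, w, 4·u + v], [1, -exp(v), 1]].
At the point, J = [[0.000, 0.000, -2.000], [-6.000, 1.500, 5.000], [1.000, -0.04979, 1.000]] (det J = 2.40256).
Solving J·Δ = −F gives Δ = (-0.938, 0.249, 0.500).
Then the next iterate is (u, v, w)₁ = (1.062, -2.751, 2.000).

(1.062, -2.751, 2.000)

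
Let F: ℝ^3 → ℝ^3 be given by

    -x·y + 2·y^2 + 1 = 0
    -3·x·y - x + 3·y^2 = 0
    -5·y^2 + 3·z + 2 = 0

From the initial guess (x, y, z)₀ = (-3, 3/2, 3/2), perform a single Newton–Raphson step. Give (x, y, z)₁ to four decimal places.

At (-3, 3/2, 3/2): F = (10.0000, 23.2500, -4.7500).
Jacobian J = [[-y, -x + 4·y, 0], [-3·y - 1, -3·x + 6·y, 0], [0, -10·y, 3]].
At the point, J = [[-1.5000, 9.0000, 0.0000], [-5.5000, 18.0000, 0.0000], [0.0000, -15.0000, 3.0000]] (det J = 67.5000).
Solving J·Δ = −F gives Δ = (1.3000, -0.8944, -2.8889).
Then the next iterate is (x, y, z)₁ = (-1.7000, 0.6056, -1.3889).

(-1.7000, 0.6056, -1.3889)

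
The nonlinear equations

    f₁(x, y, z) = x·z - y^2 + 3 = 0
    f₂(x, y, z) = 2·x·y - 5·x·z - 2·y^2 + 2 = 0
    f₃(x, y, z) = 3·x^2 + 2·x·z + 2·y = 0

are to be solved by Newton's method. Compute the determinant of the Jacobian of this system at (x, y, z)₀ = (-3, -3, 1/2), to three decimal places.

-2124.000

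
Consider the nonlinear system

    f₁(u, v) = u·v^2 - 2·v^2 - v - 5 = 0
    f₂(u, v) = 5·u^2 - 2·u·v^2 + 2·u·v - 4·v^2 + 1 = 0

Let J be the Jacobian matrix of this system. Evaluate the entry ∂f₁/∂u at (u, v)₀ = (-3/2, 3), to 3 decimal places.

∂f₁/∂u = v^2.
At (-3/2, 3) this is 9.000.

9.000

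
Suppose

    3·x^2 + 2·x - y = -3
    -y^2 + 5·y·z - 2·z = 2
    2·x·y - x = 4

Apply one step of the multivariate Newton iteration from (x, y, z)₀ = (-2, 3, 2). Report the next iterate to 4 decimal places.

(-0.9778, 0.7778, 1.5299)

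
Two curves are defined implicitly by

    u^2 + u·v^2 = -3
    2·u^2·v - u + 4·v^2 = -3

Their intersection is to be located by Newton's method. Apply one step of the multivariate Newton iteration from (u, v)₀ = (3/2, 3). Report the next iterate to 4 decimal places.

(1.1012, 1.4484)

At (3/2, 3): F = (18.7500, 51.0000).
Jacobian J = [[2·u + v^2, 2·u·v], [4·u·v - 1, 2·u^2 + 8·v]].
At the point, J = [[12.0000, 9.0000], [17.0000, 28.5000]] (det J = 189.0000).
Solving J·Δ = −F gives Δ = (-0.3988, -1.5516).
Then the next iterate is (u, v)₁ = (1.1012, 1.4484).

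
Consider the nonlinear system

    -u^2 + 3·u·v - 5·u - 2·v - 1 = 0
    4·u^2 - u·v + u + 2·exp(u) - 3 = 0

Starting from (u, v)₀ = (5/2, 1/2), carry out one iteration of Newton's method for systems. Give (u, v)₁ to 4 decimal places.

(1.5272, 2.0874)

At (5/2, 1/2): F = (-17.0000, 47.614988).
Jacobian J = [[-2·u + 3·v - 5, 3·u - 2], [8·u - v + 2·exp(u) + 1, -u]].
At the point, J = [[-8.5000, 5.5000], [44.864988, -2.5000]] (det J = -225.507434).
Solving J·Δ = −F gives Δ = (-0.9728, 1.5874).
Then the next iterate is (u, v)₁ = (1.5272, 2.0874).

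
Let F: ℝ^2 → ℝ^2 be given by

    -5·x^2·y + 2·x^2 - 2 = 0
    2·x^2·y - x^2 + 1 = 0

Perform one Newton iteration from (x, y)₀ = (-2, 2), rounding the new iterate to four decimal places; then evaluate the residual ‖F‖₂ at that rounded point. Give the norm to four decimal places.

11.3685

At (-2, 2): F = (-34.0000, 13.0000).
Jacobian J = [[-10·x·y + 4·x, -5·x^2], [4·x·y - 2·x, 2·x^2]].
At the point, J = [[32.0000, -20.0000], [-12.0000, 8.0000]] (det J = 16.0000).
Solving J·Δ = −F gives Δ = (0.7500, -0.5000).
Then the next iterate is (x, y)₁ = (-1.2500, 1.5000).
Re-evaluating at (-1.2500, 1.5000): F = (-10.593750, 4.1250), so ‖F‖₂ = 11.3685.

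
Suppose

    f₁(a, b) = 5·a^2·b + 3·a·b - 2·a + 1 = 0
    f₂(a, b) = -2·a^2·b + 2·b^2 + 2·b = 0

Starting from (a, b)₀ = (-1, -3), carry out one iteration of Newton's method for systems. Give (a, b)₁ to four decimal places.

(-1.0000, -1.5000)

At (-1, -3): F = (-3.0000, 18.0000).
Jacobian J = [[10·a·b + 3·b - 2, 5·a^2 + 3·a], [-4·a·b, -2·a^2 + 4·b + 2]].
At the point, J = [[19.0000, 2.0000], [-12.0000, -12.0000]] (det J = -204.0000).
Solving J·Δ = −F gives Δ = (0.0000, 1.5000).
Then the next iterate is (a, b)₁ = (-1.0000, -1.5000).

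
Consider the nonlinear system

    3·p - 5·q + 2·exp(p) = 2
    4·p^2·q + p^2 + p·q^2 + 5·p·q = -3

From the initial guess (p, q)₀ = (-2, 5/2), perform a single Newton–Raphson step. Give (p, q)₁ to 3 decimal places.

(-1.078, -0.943)

At (-2, 5/2): F = (-20.22933, 9.500).
Jacobian J = [[2·exp(p) + 3, -5], [8·p·q + 2·p + q^2 + 5·q, 4·p^2 + 2·p·q + 5·p]].
At the point, J = [[3.27067, -5.000], [-25.250, -4.000]] (det J = -139.33268).
Solving J·Δ = −F gives Δ = (0.922, -3.443).
Then the next iterate is (p, q)₁ = (-1.078, -0.943).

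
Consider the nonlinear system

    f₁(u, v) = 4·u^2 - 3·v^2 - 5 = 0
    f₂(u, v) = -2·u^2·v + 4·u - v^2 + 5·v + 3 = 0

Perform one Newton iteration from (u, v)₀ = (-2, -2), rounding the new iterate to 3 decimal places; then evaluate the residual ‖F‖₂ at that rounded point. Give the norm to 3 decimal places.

At (-2, -2): F = (-1.000, -3.000).
Jacobian J = [[8·u, -6·v], [-4·u·v + 4, -2·u^2 - 2·v + 5]].
At the point, J = [[-16.000, 12.000], [-12.000, 1.000]] (det J = 128.000).
Solving J·Δ = −F gives Δ = (-0.273, -0.281).
Then the next iterate is (u, v)₁ = (-2.273, -2.281).
Re-evaluating at (-2.273, -2.281): F = (0.05723, 0.86974), so ‖F‖₂ = 0.872.

0.872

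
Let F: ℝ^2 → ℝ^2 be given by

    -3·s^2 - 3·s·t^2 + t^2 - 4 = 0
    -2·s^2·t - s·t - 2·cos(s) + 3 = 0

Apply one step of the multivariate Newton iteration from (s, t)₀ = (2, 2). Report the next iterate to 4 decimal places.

At (2, 2): F = (-36.0000, -16.167706).
Jacobian J = [[-6·s - 3·t^2, -6·s·t + 2·t], [-4·s·t - t + 2·sin(s), -2·s^2 - s]].
At the point, J = [[-24.0000, -20.0000], [-16.181405, -10.0000]] (det J = -83.628103).
Solving J·Δ = −F gives Δ = (0.4382, -2.3258).
Then the next iterate is (s, t)₁ = (2.4382, -0.3258).

(2.4382, -0.3258)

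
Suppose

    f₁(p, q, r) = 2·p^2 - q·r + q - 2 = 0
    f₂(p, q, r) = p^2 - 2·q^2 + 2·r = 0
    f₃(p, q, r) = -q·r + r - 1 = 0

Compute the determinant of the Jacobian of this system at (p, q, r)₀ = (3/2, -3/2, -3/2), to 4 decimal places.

J = [[4·p, -r + 1, -q], [2·p, -4·q, 2], [0, -r, -q + 1]].
At the point, J = [[6.0000, 2.5000, 1.5000], [3.0000, 6.0000, 2.0000], [0.0000, 1.5000, 2.5000]].
det J = 60.0000.

60.0000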